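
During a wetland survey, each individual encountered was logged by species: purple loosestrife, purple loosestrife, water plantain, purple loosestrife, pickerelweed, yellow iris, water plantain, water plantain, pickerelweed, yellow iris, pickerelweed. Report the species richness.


Total individuals logged = 11
Distinct species (count of individuals): purple loosestrife (3), water plantain (3), pickerelweed (3), yellow iris (2)
Species richness = number of distinct species = 4

4


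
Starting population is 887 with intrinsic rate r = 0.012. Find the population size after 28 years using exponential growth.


r*t = 0.012 * 28 = 0.336
exp(0.336) = 1.39934
N = 887 * 1.39934 = 1241.21 ≈ 1241

1241


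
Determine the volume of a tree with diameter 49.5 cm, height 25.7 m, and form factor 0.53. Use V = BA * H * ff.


(D/200)^2 = (49.5/200)^2 = 0.2475^2 = 0.06125625
BA = 3.141593 * 0.06125625 = 0.192442 m^2
V = 0.192442 * 25.7 * 0.53 = 2.62125 ≈ 2.621 m^3

2.621 m^3


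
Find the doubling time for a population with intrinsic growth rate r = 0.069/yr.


td = ln(2) / 0.069 = 0.693147 / 0.069 = 10.0456 ≈ 10.0 years

10.0 years


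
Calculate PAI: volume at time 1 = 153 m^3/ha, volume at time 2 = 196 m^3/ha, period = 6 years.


PAI = (V2 - V1) / period = (196 - 153) / 6 = 43 / 6 = 7.1667 ≈ 7.17 m^3/ha/yr

7.17 m^3/ha/yr


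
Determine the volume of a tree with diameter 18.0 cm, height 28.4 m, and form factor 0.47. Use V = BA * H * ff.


(D/200)^2 = (18.0/200)^2 = 0.09^2 = 0.0081
BA = 3.141593 * 0.0081 = 0.0254469 m^2
V = 0.0254469 * 28.4 * 0.47 = 0.339665 ≈ 0.340 m^3

0.340 m^3


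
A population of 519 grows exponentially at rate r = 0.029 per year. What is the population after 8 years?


r*t = 0.029 * 8 = 0.232
exp(0.232) = 1.26112
N = 519 * 1.26112 = 654.521 ≈ 655

655


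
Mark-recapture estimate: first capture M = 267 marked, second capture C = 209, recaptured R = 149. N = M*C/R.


N = M * C / R = 267 * 209 / 149 = 55803 / 149 = 374.52 ≈ 375

375 individuals


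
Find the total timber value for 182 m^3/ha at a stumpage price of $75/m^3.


Value = 182 * 75 = $13650/ha

$13650/ha


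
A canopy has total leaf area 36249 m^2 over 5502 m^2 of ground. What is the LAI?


LAI = 36249 / 5502 = 6.5883 ≈ 6.59

6.59


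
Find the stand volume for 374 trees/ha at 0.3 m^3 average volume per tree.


V_stand = 374 * 0.3 = 112.2 m^3/ha

112.2 m^3/ha


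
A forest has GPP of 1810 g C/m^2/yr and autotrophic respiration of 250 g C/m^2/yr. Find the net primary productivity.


NPP = GPP - Ra = 1810 - 250 = 1560 g C/m^2/yr

1560 g C/m^2/yr


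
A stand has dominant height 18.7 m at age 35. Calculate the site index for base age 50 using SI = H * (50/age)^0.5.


50/35 = 1.42857
(1.42857)^0.5 = 1.19523
SI = 18.7 * 1.19523 = 22.3508 ≈ 22.4 m

22.4 m


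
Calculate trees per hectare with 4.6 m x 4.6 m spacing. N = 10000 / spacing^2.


N = 10000 / 4.6^2 = 10000 / 21.16 = 472.590 ≈ 473 trees/ha

473 trees/ha


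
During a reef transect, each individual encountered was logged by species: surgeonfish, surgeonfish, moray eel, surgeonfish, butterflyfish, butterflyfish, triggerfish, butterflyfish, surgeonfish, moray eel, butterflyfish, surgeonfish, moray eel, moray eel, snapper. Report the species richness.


Total individuals logged = 15
Distinct species (count of individuals): surgeonfish (5), moray eel (4), butterflyfish (4), triggerfish (1), snapper (1)
Species richness = number of distinct species = 5

5


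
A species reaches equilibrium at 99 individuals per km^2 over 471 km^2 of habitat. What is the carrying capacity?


K = 99 * 471 = 46629 individuals

46629 individuals


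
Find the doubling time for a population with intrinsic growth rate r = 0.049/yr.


td = ln(2) / 0.049 = 0.693147 / 0.049 = 14.1459 ≈ 14.1 years

14.1 years


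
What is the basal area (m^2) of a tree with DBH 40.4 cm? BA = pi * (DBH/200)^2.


D/200 = 40.4/200 = 0.202 m
(D/200)^2 = 0.202^2 = 0.040804
BA = 3.141593 * 0.040804 = 0.128190 ≈ 0.1282 m^2

0.1282 m^2


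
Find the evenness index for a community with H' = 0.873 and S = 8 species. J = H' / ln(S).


ln(8) = 2.07944
J = H' / ln(S) = 0.873 / 2.07944 = 0.419825 ≈ 0.4198

0.4198


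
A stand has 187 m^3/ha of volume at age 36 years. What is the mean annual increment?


MAI = 187 / 36 = 5.1944 ≈ 5.19 m^3/ha/yr

5.19 m^3/ha/yr


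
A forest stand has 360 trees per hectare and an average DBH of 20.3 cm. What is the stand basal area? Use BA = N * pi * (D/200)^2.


(D/200)^2 = (20.3/200)^2 = 0.1015^2 = 0.01030225
Individual BA = 3.141593 * 0.01030225 = 0.0323655 m^2
Stand BA = 360 * 0.0323655 = 11.6516 ≈ 11.65 m^2/ha

11.65 m^2/ha


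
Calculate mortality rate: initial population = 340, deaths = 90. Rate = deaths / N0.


Mortality rate = 90 / 340 = 0.264706 ≈ 0.2647

0.2647


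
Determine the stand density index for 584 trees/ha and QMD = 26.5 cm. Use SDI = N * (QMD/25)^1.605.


QMD/25 = 26.5/25 = 1.06
(1.06)^1.605 = exp(1.605 * ln(1.06)) = exp(1.605 * 0.0582689) = exp(0.0935216) = 1.09803
SDI = 584 * 1.09803 = 641.250 ≈ 641

641


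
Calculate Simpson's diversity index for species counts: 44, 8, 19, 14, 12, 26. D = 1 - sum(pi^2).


Total N = 44 + 8 + 19 + 14 + 12 + 26 = 123
Per-species terms:
  p = 44/123 = 0.357724; p^2 = 0.357724^2 = 0.127966
  p = 8/123 = 0.065041; p^2 = 0.065041^2 = 0.004230
  p = 19/123 = 0.154472; p^2 = 0.154472^2 = 0.023862
  p = 14/123 = 0.113821; p^2 = 0.113821^2 = 0.012955
  p = 12/123 = 0.097561; p^2 = 0.097561^2 = 0.009518
  p = 26/123 = 0.211382; p^2 = 0.211382^2 = 0.044682
sum(p^2) = 0.127966 + 0.004230 + 0.023862 + 0.012955 + 0.009518 + 0.044682 = 0.223213
D = 1 - 0.223213 = 0.776787 ≈ 0.7768

0.7768


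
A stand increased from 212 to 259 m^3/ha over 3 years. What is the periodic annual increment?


PAI = (V2 - V1) / period = (259 - 212) / 3 = 47 / 3 = 15.6667 ≈ 15.67 m^3/ha/yr

15.67 m^3/ha/yr


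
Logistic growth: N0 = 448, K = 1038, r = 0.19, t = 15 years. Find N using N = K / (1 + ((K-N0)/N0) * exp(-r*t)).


(K - N0)/N0 = (1038 - 448)/448 = 590/448 = 1.31696
r*t = 0.19 * 15 = 2.85; exp(-2.85) = 0.0578443
1.31696 * 0.0578443 = 0.0761786
1 + 0.0761786 = 1.07618
N = 1038 / 1.07618 = 964.523 ≈ 965

965


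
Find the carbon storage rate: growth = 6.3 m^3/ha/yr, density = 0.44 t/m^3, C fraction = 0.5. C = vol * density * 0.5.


C = 6.3 * 0.44 * 0.5 = 1.386 ≈ 1.39 t C/ha/yr

1.39 t C/ha/yr


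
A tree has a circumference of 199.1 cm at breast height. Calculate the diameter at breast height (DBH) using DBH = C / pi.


DBH = C / pi = 199.1 / 3.141593 = 63.3755 ≈ 63.38 cm

63.38 cm


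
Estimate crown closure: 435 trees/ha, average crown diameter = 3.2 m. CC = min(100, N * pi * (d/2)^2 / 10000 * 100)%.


(d/2)^2 = (3.2/2)^2 = 1.6^2 = 2.56
Crown area = 3.141593 * 2.56 = 8.04248 m^2
N * area / 10000 * 100 = 435 * 8.04248 / 10000 * 100 = 34.9848
CC = min(100, 34.9848) = 34.9848 ≈ 35.0%

35.0%


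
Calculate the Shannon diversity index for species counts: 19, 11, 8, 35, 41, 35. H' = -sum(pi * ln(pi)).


Total N = 19 + 11 + 8 + 35 + 41 + 35 = 149
Per-species terms:
  p = 19/149 = 0.127517; ln(p) = -2.059506; p*ln(p) = 0.127517 * (-2.059506) = -0.262622
  p = 11/149 = 0.073826; ln(p) = -2.606044; p*ln(p) = 0.073826 * (-2.606044) = -0.192394
  p = 8/149 = 0.053691; ln(p) = -2.924510; p*ln(p) = 0.053691 * (-2.924510) = -0.157020
  p = 35/149 = 0.234899; ln(p) = -1.448600; p*ln(p) = 0.234899 * (-1.448600) = -0.340275
  p = 41/149 = 0.275168; ln(p) = -1.290373; p*ln(p) = 0.275168 * (-1.290373) = -0.355069
  p = 35/149 = 0.234899; ln(p) = -1.448600; p*ln(p) = 0.234899 * (-1.448600) = -0.340275
sum(p*ln(p)) = (-0.262622) + (-0.192394) + (-0.157020) + (-0.340275) + (-0.355069) + (-0.340275) = -1.647655
H' = -(-1.647655) = 1.647655 ≈ 1.6477

1.6477


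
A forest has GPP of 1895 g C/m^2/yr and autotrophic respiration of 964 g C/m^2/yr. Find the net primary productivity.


NPP = GPP - Ra = 1895 - 964 = 931 g C/m^2/yr

931 g C/m^2/yr


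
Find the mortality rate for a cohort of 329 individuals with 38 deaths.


Mortality rate = 38 / 329 = 0.115502 ≈ 0.1155

0.1155


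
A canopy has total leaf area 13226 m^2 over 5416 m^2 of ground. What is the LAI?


LAI = 13226 / 5416 = 2.4420 ≈ 2.44

2.44


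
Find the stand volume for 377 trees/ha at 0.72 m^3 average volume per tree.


V_stand = 377 * 0.72 = 271.44 ≈ 271.4 m^3/ha

271.4 m^3/ha


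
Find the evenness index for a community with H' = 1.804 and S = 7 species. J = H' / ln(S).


ln(7) = 1.94591
J = H' / ln(S) = 1.804 / 1.94591 = 0.927073 ≈ 0.9271

0.9271


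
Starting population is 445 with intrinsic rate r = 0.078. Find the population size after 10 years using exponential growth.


r*t = 0.078 * 10 = 0.78
exp(0.78) = 2.18147
N = 445 * 2.18147 = 970.754 ≈ 971

971


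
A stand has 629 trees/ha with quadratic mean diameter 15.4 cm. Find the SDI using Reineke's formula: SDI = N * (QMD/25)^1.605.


QMD/25 = 15.4/25 = 0.616
(0.616)^1.605 = exp(1.605 * ln(0.616)) = exp(1.605 * (-0.484508)) = exp(-0.777635) = 0.459491
SDI = 629 * 0.459491 = 289.020 ≈ 289

289


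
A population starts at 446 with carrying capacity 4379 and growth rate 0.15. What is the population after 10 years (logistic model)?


(K - N0)/N0 = (4379 - 446)/446 = 3933/446 = 8.81839
r*t = 0.15 * 10 = 1.5; exp(-1.5) = 0.223130
8.81839 * 0.223130 = 1.96765
1 + 1.96765 = 2.96765
N = 4379 / 2.96765 = 1475.58 ≈ 1476

1476


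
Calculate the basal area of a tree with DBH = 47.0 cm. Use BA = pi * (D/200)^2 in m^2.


D/200 = 47.0/200 = 0.235 m
(D/200)^2 = 0.235^2 = 0.055225
BA = 3.141593 * 0.055225 = 0.173494 ≈ 0.1735 m^2

0.1735 m^2


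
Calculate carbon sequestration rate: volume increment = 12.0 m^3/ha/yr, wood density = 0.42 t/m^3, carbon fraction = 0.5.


C = 12.0 * 0.42 * 0.5 = 2.52 t C/ha/yr

2.52 t C/ha/yr


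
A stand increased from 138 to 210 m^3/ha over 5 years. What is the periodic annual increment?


PAI = (V2 - V1) / period = (210 - 138) / 5 = 72 / 5 = 14.40 m^3/ha/yr

14.40 m^3/ha/yr


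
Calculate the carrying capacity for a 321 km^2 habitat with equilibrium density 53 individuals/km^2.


K = 53 * 321 = 17013 individuals

17013 individuals


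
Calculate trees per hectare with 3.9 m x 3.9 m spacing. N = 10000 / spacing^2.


N = 10000 / 3.9^2 = 10000 / 15.21 = 657.462 ≈ 657 trees/ha

657 trees/ha


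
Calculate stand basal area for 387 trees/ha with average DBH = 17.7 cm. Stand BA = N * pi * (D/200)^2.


(D/200)^2 = (17.7/200)^2 = 0.0885^2 = 0.00783225
Individual BA = 3.141593 * 0.00783225 = 0.0246057 m^2
Stand BA = 387 * 0.0246057 = 9.52241 ≈ 9.52 m^2/ha

9.52 m^2/ha


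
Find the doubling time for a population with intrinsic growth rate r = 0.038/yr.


td = ln(2) / 0.038 = 0.693147 / 0.038 = 18.2407 ≈ 18.2 years

18.2 years


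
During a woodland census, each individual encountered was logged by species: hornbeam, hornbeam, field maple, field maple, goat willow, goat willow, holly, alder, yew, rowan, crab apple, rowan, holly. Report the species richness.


Total individuals logged = 13
Distinct species (count of individuals): hornbeam (2), field maple (2), goat willow (2), holly (2), alder (1), yew (1), rowan (2), crab apple (1)
Species richness = number of distinct species = 8

8


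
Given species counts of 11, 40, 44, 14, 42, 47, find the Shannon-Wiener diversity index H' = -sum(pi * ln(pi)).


Total N = 11 + 40 + 44 + 14 + 42 + 47 = 198
Per-species terms:
  p = 11/198 = 0.055556; ln(p) = -2.890364; p*ln(p) = 0.055556 * (-2.890364) = -0.160577
  p = 40/198 = 0.202020; ln(p) = -1.599389; p*ln(p) = 0.202020 * (-1.599389) = -0.323109
  p = 44/198 = 0.222222; ln(p) = -1.504078; p*ln(p) = 0.222222 * (-1.504078) = -0.334239
  p = 14/198 = 0.070707; ln(p) = -2.649211; p*ln(p) = 0.070707 * (-2.649211) = -0.187318
  p = 42/198 = 0.212121; ln(p) = -1.550598; p*ln(p) = 0.212121 * (-1.550598) = -0.328914
  p = 47/198 = 0.237374; ln(p) = -1.438118; p*ln(p) = 0.237374 * (-1.438118) = -0.341372
sum(p*ln(p)) = (-0.160577) + (-0.323109) + (-0.334239) + (-0.187318) + (-0.328914) + (-0.341372) = -1.675529
H' = -(-1.675529) = 1.675529 ≈ 1.6755

1.6755


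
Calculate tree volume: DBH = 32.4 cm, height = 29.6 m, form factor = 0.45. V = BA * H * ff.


(D/200)^2 = (32.4/200)^2 = 0.162^2 = 0.026244
BA = 3.141593 * 0.026244 = 0.0824480 m^2
V = 0.0824480 * 29.6 * 0.45 = 1.09821 ≈ 1.098 m^3

1.098 m^3


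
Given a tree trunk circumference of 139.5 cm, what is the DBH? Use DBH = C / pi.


DBH = C / pi = 139.5 / 3.141593 = 44.4042 ≈ 44.40 cm

44.40 cm


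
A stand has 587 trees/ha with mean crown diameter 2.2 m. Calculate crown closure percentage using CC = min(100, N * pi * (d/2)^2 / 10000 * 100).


(d/2)^2 = (2.2/2)^2 = 1.1^2 = 1.21
Crown area = 3.141593 * 1.21 = 3.80133 m^2
N * area / 10000 * 100 = 587 * 3.80133 / 10000 * 100 = 22.3138
CC = min(100, 22.3138) = 22.3138 ≈ 22.3%

22.3%


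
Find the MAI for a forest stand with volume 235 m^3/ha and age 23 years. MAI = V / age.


MAI = 235 / 23 = 10.2174 ≈ 10.22 m^3/ha/yr

10.22 m^3/ha/yr


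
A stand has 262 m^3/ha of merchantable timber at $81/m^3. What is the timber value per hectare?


Value = 262 * 81 = $21222/ha

$21222/ha


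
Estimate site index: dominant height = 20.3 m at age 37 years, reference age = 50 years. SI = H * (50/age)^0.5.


50/37 = 1.35135
(1.35135)^0.5 = 1.16248
SI = 20.3 * 1.16248 = 23.5983 ≈ 23.6 m

23.6 m


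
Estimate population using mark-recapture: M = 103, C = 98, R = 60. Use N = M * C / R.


N = M * C / R = 103 * 98 / 60 = 10094 / 60 = 168.23 ≈ 168

168 individuals


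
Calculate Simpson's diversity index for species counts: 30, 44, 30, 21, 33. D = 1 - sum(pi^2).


Total N = 30 + 44 + 30 + 21 + 33 = 158
Per-species terms:
  p = 30/158 = 0.189873; p^2 = 0.189873^2 = 0.036052
  p = 44/158 = 0.278481; p^2 = 0.278481^2 = 0.077552
  p = 30/158 = 0.189873; p^2 = 0.189873^2 = 0.036052
  p = 21/158 = 0.132911; p^2 = 0.132911^2 = 0.017665
  p = 33/158 = 0.208861; p^2 = 0.208861^2 = 0.043623
sum(p^2) = 0.036052 + 0.077552 + 0.036052 + 0.017665 + 0.043623 = 0.210944
D = 1 - 0.210944 = 0.789056 ≈ 0.7891

0.7891


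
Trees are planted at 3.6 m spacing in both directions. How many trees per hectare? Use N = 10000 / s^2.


N = 10000 / 3.6^2 = 10000 / 12.96 = 771.605 ≈ 772 trees/ha

772 trees/ha


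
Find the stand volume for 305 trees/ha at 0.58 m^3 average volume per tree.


V_stand = 305 * 0.58 = 176.9 m^3/ha

176.9 m^3/ha


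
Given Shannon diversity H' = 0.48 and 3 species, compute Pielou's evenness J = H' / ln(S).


ln(3) = 1.09861
J = H' / ln(S) = 0.48 / 1.09861 = 0.436916 ≈ 0.4369

0.4369


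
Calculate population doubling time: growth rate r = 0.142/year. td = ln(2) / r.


td = ln(2) / 0.142 = 0.693147 / 0.142 = 4.88132 ≈ 4.9 years

4.9 years


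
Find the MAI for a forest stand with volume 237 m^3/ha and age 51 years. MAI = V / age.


MAI = 237 / 51 = 4.6471 ≈ 4.65 m^3/ha/yr

4.65 m^3/ha/yr


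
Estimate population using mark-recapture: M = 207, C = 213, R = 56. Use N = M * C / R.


N = M * C / R = 207 * 213 / 56 = 44091 / 56 = 787.34 ≈ 787

787 individuals


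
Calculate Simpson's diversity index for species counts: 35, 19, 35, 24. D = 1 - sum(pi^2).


Total N = 35 + 19 + 35 + 24 = 113
Per-species terms:
  p = 35/113 = 0.309735; p^2 = 0.309735^2 = 0.095936
  p = 19/113 = 0.168142; p^2 = 0.168142^2 = 0.028272
  p = 35/113 = 0.309735; p^2 = 0.309735^2 = 0.095936
  p = 24/113 = 0.212389; p^2 = 0.212389^2 = 0.045109
sum(p^2) = 0.095936 + 0.028272 + 0.095936 + 0.045109 = 0.265253
D = 1 - 0.265253 = 0.734747 ≈ 0.7347

0.7347


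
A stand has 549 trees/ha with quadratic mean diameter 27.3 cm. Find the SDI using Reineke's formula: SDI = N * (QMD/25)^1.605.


QMD/25 = 27.3/25 = 1.092
(1.092)^1.605 = exp(1.605 * ln(1.092)) = exp(1.605 * 0.0880109) = exp(0.141257) = 1.15172
SDI = 549 * 1.15172 = 632.294 ≈ 632

632


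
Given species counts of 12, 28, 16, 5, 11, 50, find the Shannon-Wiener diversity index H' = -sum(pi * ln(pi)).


Total N = 12 + 28 + 16 + 5 + 11 + 50 = 122
Per-species terms:
  p = 12/122 = 0.098361; ln(p) = -2.319111; p*ln(p) = 0.098361 * (-2.319111) = -0.228110
  p = 28/122 = 0.229508; ln(p) = -1.471817; p*ln(p) = 0.229508 * (-1.471817) = -0.337794
  p = 16/122 = 0.131148; ln(p) = -2.031429; p*ln(p) = 0.131148 * (-2.031429) = -0.266418
  p = 5/122 = 0.040984; ln(p) = -3.194574; p*ln(p) = 0.040984 * (-3.194574) = -0.130926
  p = 11/122 = 0.090164; ln(p) = -2.406125; p*ln(p) = 0.090164 * (-2.406125) = -0.216946
  p = 50/122 = 0.409836; ln(p) = -0.891998; p*ln(p) = 0.409836 * (-0.891998) = -0.365573
sum(p*ln(p)) = (-0.228110) + (-0.337794) + (-0.266418) + (-0.130926) + (-0.216946) + (-0.365573) = -1.545767
H' = -(-1.545767) = 1.545767 ≈ 1.5458

1.5458


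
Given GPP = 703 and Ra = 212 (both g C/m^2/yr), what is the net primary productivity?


NPP = GPP - Ra = 703 - 212 = 491 g C/m^2/yr

491 g C/m^2/yr


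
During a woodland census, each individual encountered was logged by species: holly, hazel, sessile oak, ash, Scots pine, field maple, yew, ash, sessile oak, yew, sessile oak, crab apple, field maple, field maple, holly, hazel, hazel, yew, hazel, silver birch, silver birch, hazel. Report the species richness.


Total individuals logged = 22
Distinct species (count of individuals): holly (2), hazel (5), sessile oak (3), ash (2), Scots pine (1), field maple (3), yew (3), crab apple (1), silver birch (2)
Species richness = number of distinct species = 9

9


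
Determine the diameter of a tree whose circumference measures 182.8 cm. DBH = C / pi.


DBH = C / pi = 182.8 / 3.141593 = 58.1870 ≈ 58.19 cm

58.19 cm


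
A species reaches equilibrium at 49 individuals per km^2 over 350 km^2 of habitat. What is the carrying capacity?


K = 49 * 350 = 17150 individuals

17150 individuals


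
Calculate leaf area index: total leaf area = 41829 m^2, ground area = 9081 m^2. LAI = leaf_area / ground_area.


LAI = 41829 / 9081 = 4.6062 ≈ 4.61

4.61


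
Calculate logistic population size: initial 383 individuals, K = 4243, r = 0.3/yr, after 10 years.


(K - N0)/N0 = (4243 - 383)/383 = 3860/383 = 10.0783
r*t = 0.3 * 10 = 3; exp(-3) = 0.0497871
10.0783 * 0.0497871 = 0.501769
1 + 0.501769 = 1.50177
N = 4243 / 1.50177 = 2825.33 ≈ 2825

2825


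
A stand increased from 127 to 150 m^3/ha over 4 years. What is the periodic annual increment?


PAI = (V2 - V1) / period = (150 - 127) / 4 = 23 / 4 = 5.75 m^3/ha/yr

5.75 m^3/ha/yr


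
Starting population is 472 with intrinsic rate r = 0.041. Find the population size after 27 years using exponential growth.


r*t = 0.041 * 27 = 1.107
exp(1.107) = 3.02527
N = 472 * 3.02527 = 1427.93 ≈ 1428

1428


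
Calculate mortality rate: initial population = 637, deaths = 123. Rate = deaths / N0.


Mortality rate = 123 / 637 = 0.193093 ≈ 0.1931

0.1931


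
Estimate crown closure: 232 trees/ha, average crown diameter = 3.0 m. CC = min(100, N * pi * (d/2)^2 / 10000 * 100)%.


(d/2)^2 = (3.0/2)^2 = 1.5^2 = 2.25
Crown area = 3.141593 * 2.25 = 7.06858 m^2
N * area / 10000 * 100 = 232 * 7.06858 / 10000 * 100 = 16.3991
CC = min(100, 16.3991) = 16.3991 ≈ 16.4%

16.4%


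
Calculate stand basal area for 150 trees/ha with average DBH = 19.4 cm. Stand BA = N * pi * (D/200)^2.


(D/200)^2 = (19.4/200)^2 = 0.097^2 = 0.009409
Individual BA = 3.141593 * 0.009409 = 0.0295592 m^2
Stand BA = 150 * 0.0295592 = 4.43388 ≈ 4.43 m^2/ha

4.43 m^2/ha


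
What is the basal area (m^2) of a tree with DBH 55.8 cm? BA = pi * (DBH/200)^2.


D/200 = 55.8/200 = 0.279 m
(D/200)^2 = 0.279^2 = 0.077841
BA = 3.141593 * 0.077841 = 0.244545 ≈ 0.2445 m^2

0.2445 m^2


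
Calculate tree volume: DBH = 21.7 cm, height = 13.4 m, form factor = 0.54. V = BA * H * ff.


(D/200)^2 = (21.7/200)^2 = 0.1085^2 = 0.01177225
BA = 3.141593 * 0.01177225 = 0.0369836 m^2
V = 0.0369836 * 13.4 * 0.54 = 0.267613 ≈ 0.268 m^3

0.268 m^3


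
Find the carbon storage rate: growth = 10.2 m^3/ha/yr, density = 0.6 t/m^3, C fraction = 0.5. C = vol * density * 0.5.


C = 10.2 * 0.6 * 0.5 = 3.06 t C/ha/yr

3.06 t C/ha/yr


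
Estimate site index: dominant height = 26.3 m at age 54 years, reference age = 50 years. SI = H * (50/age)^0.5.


50/54 = 0.925926
(0.925926)^0.5 = 0.962250
SI = 26.3 * 0.962250 = 25.3072 ≈ 25.3 m

25.3 m


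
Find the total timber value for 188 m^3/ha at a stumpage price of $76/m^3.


Value = 188 * 76 = $14288/ha

$14288/ha


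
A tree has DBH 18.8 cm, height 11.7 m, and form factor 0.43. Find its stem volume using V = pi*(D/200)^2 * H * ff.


(D/200)^2 = (18.8/200)^2 = 0.094^2 = 0.008836
BA = 3.141593 * 0.008836 = 0.0277591 m^2
V = 0.0277591 * 11.7 * 0.43 = 0.139656 ≈ 0.140 m^3

0.140 m^3


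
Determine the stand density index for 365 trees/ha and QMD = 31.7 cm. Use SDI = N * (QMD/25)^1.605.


QMD/25 = 31.7/25 = 1.268
(1.268)^1.605 = exp(1.605 * ln(1.268)) = exp(1.605 * 0.237441) = exp(0.381093) = 1.46388
SDI = 365 * 1.46388 = 534.316 ≈ 534

534


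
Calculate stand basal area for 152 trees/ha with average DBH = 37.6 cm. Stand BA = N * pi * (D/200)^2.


(D/200)^2 = (37.6/200)^2 = 0.188^2 = 0.035344
Individual BA = 3.141593 * 0.035344 = 0.111036 m^2
Stand BA = 152 * 0.111036 = 16.8775 ≈ 16.88 m^2/ha

16.88 m^2/ha


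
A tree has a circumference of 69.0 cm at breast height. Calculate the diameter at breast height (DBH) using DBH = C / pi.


DBH = C / pi = 69.0 / 3.141593 = 21.9634 ≈ 21.96 cm

21.96 cm


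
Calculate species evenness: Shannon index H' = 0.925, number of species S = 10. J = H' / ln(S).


ln(10) = 2.30259
J = H' / ln(S) = 0.925 / 2.30259 = 0.401722 ≈ 0.4017

0.4017


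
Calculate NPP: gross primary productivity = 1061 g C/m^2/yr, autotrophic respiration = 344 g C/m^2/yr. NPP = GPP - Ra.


NPP = GPP - Ra = 1061 - 344 = 717 g C/m^2/yr

717 g C/m^2/yr


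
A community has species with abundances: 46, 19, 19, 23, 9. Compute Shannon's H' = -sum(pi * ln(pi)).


Total N = 46 + 19 + 19 + 23 + 9 = 116
Per-species terms:
  p = 46/116 = 0.396552; ln(p) = -0.924948; p*ln(p) = 0.396552 * (-0.924948) = -0.366790
  p = 19/116 = 0.163793; ln(p) = -1.809152; p*ln(p) = 0.163793 * (-1.809152) = -0.296326
  p = 19/116 = 0.163793; ln(p) = -1.809152; p*ln(p) = 0.163793 * (-1.809152) = -0.296326
  p = 23/116 = 0.198276; ln(p) = -1.618095; p*ln(p) = 0.198276 * (-1.618095) = -0.320829
  p = 9/116 = 0.077586; ln(p) = -2.556368; p*ln(p) = 0.077586 * (-2.556368) = -0.198338
sum(p*ln(p)) = (-0.366790) + (-0.296326) + (-0.296326) + (-0.320829) + (-0.198338) = -1.478609
H' = -(-1.478609) = 1.478609 ≈ 1.4786

1.4786


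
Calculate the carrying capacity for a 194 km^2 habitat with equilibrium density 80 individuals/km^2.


K = 80 * 194 = 15520 individuals

15520 individuals


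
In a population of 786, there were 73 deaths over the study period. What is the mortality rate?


Mortality rate = 73 / 786 = 0.092875 ≈ 0.0929

0.0929


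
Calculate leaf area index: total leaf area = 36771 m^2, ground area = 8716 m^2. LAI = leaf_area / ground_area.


LAI = 36771 / 8716 = 4.2188 ≈ 4.22

4.22


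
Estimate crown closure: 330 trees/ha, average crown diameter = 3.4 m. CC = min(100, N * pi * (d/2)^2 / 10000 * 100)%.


(d/2)^2 = (3.4/2)^2 = 1.7^2 = 2.89
Crown area = 3.141593 * 2.89 = 9.07920 m^2
N * area / 10000 * 100 = 330 * 9.07920 / 10000 * 100 = 29.9614
CC = min(100, 29.9614) = 29.9614 ≈ 30.0%

30.0%


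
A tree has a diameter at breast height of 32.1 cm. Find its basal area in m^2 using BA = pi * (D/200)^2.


D/200 = 32.1/200 = 0.1605 m
(D/200)^2 = 0.1605^2 = 0.02576025
BA = 3.141593 * 0.02576025 = 0.0809282 ≈ 0.0809 m^2

0.0809 m^2


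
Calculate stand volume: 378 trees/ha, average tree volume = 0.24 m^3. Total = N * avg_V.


V_stand = 378 * 0.24 = 90.72 ≈ 90.7 m^3/ha

90.7 m^3/ha


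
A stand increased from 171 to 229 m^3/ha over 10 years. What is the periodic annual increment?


PAI = (V2 - V1) / period = (229 - 171) / 10 = 58 / 10 = 5.80 m^3/ha/yr

5.80 m^3/ha/yr


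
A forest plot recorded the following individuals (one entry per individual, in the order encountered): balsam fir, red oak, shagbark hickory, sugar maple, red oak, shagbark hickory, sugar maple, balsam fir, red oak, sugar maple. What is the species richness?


Total individuals logged = 10
Distinct species (count of individuals): balsam fir (2), red oak (3), shagbark hickory (2), sugar maple (3)
Species richness = number of distinct species = 4

4


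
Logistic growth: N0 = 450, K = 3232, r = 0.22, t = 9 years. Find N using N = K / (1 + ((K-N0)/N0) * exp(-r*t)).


(K - N0)/N0 = (3232 - 450)/450 = 2782/450 = 6.18222
r*t = 0.22 * 9 = 1.98; exp(-1.98) = 0.138069
6.18222 * 0.138069 = 0.853573
1 + 0.853573 = 1.85357
N = 3232 / 1.85357 = 1743.66 ≈ 1744

1744


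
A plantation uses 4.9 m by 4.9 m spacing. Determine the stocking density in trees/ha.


N = 10000 / 4.9^2 = 10000 / 24.01 = 416.493 ≈ 416 trees/ha

416 trees/ha


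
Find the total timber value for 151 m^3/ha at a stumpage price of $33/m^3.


Value = 151 * 33 = $4983/ha

$4983/ha


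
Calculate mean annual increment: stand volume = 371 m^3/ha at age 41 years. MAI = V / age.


MAI = 371 / 41 = 9.0488 ≈ 9.05 m^3/ha/yr

9.05 m^3/ha/yr


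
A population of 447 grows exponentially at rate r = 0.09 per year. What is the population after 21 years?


r*t = 0.09 * 21 = 1.89
exp(1.89) = 6.61937
N = 447 * 6.61937 = 2958.86 ≈ 2959

2959


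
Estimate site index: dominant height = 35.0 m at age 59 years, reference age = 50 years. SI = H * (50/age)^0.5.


50/59 = 0.847458
(0.847458)^0.5 = 0.920575
SI = 35.0 * 0.920575 = 32.2201 ≈ 32.2 m

32.2 m


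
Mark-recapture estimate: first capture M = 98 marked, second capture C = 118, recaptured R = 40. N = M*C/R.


N = M * C / R = 98 * 118 / 40 = 11564 / 40 = 289.10 ≈ 289

289 individuals


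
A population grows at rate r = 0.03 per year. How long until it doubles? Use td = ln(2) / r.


td = ln(2) / 0.03 = 0.693147 / 0.03 = 23.1049 ≈ 23.1 years

23.1 years


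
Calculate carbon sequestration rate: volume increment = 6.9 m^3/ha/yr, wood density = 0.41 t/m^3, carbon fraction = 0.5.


C = 6.9 * 0.41 * 0.5 = 1.4145 ≈ 1.41 t C/ha/yr

1.41 t C/ha/yr


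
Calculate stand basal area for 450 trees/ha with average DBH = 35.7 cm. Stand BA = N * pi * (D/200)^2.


(D/200)^2 = (35.7/200)^2 = 0.1785^2 = 0.03186225
Individual BA = 3.141593 * 0.03186225 = 0.100098 m^2
Stand BA = 450 * 0.100098 = 45.0441 ≈ 45.04 m^2/ha

45.04 m^2/ha


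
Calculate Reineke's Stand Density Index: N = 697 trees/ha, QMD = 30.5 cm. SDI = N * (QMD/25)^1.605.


QMD/25 = 30.5/25 = 1.22
(1.22)^1.605 = exp(1.605 * ln(1.22)) = exp(1.605 * 0.198851) = exp(0.319156) = 1.37597
SDI = 697 * 1.37597 = 959.051 ≈ 959

959


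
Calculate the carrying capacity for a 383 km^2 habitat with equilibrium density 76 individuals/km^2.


K = 76 * 383 = 29108 individuals

29108 individuals


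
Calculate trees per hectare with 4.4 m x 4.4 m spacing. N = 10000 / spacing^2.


N = 10000 / 4.4^2 = 10000 / 19.36 = 516.529 ≈ 517 trees/ha

517 trees/ha


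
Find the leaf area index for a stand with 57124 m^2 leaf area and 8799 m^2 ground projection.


LAI = 57124 / 8799 = 6.4921 ≈ 6.49

6.49


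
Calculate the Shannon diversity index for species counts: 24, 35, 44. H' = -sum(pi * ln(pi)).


Total N = 24 + 35 + 44 = 103
Per-species terms:
  p = 24/103 = 0.233010; ln(p) = -1.456674; p*ln(p) = 0.233010 * (-1.456674) = -0.339420
  p = 35/103 = 0.339806; ln(p) = -1.079380; p*ln(p) = 0.339806 * (-1.079380) = -0.366780
  p = 44/103 = 0.427184; ln(p) = -0.850540; p*ln(p) = 0.427184 * (-0.850540) = -0.363337
sum(p*ln(p)) = (-0.339420) + (-0.366780) + (-0.363337) = -1.069537
H' = -(-1.069537) = 1.069537 ≈ 1.0695

1.0695


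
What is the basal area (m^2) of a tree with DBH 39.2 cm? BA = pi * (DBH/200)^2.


D/200 = 39.2/200 = 0.196 m
(D/200)^2 = 0.196^2 = 0.038416
BA = 3.141593 * 0.038416 = 0.120687 ≈ 0.1207 m^2

0.1207 m^2


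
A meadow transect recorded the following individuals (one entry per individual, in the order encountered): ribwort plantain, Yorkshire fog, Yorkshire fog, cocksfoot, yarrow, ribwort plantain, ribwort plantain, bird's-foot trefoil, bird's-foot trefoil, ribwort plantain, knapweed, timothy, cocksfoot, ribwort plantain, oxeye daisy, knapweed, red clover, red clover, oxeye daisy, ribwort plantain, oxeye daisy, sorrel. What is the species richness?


Total individuals logged = 22
Distinct species (count of individuals): ribwort plantain (6), Yorkshire fog (2), cocksfoot (2), yarrow (1), bird's-foot trefoil (2), knapweed (2), timothy (1), oxeye daisy (3), red clover (2), sorrel (1)
Species richness = number of distinct species = 10

10


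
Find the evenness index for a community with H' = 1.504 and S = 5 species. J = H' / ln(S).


ln(5) = 1.60944
J = H' / ln(S) = 1.504 / 1.60944 = 0.934487 ≈ 0.9345

0.9345


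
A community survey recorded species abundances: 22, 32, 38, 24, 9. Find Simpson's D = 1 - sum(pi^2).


Total N = 22 + 32 + 38 + 24 + 9 = 125
Per-species terms:
  p = 22/125 = 0.176000; p^2 = 0.176000^2 = 0.030976
  p = 32/125 = 0.256000; p^2 = 0.256000^2 = 0.065536
  p = 38/125 = 0.304000; p^2 = 0.304000^2 = 0.092416
  p = 24/125 = 0.192000; p^2 = 0.192000^2 = 0.036864
  p = 9/125 = 0.072000; p^2 = 0.072000^2 = 0.005184
sum(p^2) = 0.030976 + 0.065536 + 0.092416 + 0.036864 + 0.005184 = 0.230976
D = 1 - 0.230976 = 0.769024 ≈ 0.7690

0.7690


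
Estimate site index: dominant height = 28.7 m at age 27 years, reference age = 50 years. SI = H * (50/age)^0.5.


50/27 = 1.85185
(1.85185)^0.5 = 1.36083
SI = 28.7 * 1.36083 = 39.0558 ≈ 39.1 m

39.1 m


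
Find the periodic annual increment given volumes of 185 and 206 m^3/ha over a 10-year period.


PAI = (V2 - V1) / period = (206 - 185) / 10 = 21 / 10 = 2.10 m^3/ha/yr

2.10 m^3/ha/yr


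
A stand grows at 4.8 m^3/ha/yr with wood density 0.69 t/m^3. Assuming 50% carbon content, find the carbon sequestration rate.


C = 4.8 * 0.69 * 0.5 = 1.656 ≈ 1.66 t C/ha/yr

1.66 t C/ha/yr


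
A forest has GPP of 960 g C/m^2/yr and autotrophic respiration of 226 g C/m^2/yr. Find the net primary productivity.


NPP = GPP - Ra = 960 - 226 = 734 g C/m^2/yr

734 g C/m^2/yr


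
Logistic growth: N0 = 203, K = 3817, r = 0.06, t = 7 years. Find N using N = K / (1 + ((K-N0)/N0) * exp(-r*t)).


(K - N0)/N0 = (3817 - 203)/203 = 3614/203 = 17.8030
r*t = 0.06 * 7 = 0.42; exp(-0.42) = 0.657047
17.8030 * 0.657047 = 11.6974
1 + 11.6974 = 12.6974
N = 3817 / 12.6974 = 300.613 ≈ 301

301


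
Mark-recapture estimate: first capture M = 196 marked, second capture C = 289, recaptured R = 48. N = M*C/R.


N = M * C / R = 196 * 289 / 48 = 56644 / 48 = 1180.08 ≈ 1180

1180 individuals


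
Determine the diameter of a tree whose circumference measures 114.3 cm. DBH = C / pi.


DBH = C / pi = 114.3 / 3.141593 = 36.3828 ≈ 36.38 cm

36.38 cm


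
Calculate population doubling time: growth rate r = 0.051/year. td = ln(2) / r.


td = ln(2) / 0.051 = 0.693147 / 0.051 = 13.5911 ≈ 13.6 years

13.6 years


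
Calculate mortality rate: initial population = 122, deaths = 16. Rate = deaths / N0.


Mortality rate = 16 / 122 = 0.131148 ≈ 0.1311

0.1311


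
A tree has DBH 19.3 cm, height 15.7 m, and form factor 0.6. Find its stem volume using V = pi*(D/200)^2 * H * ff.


(D/200)^2 = (19.3/200)^2 = 0.0965^2 = 0.00931225
BA = 3.141593 * 0.00931225 = 0.0292553 m^2
V = 0.0292553 * 15.7 * 0.6 = 0.275585 ≈ 0.276 m^3

0.276 m^3


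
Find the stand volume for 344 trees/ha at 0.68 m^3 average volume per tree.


V_stand = 344 * 0.68 = 233.92 ≈ 233.9 m^3/ha

233.9 m^3/ha


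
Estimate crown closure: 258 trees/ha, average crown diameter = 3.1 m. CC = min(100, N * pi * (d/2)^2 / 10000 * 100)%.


(d/2)^2 = (3.1/2)^2 = 1.55^2 = 2.4025
Crown area = 3.141593 * 2.4025 = 7.54768 m^2
N * area / 10000 * 100 = 258 * 7.54768 / 10000 * 100 = 19.4730
CC = min(100, 19.4730) = 19.4730 ≈ 19.5%

19.5%


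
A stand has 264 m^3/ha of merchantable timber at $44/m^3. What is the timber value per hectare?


Value = 264 * 44 = $11616/ha

$11616/ha


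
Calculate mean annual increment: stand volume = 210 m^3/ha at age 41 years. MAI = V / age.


MAI = 210 / 41 = 5.1220 ≈ 5.12 m^3/ha/yr

5.12 m^3/ha/yr


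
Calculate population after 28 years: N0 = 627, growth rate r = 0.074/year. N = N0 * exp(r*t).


r*t = 0.074 * 28 = 2.072
exp(2.072) = 7.94069
N = 627 * 7.94069 = 4978.81 ≈ 4979

4979


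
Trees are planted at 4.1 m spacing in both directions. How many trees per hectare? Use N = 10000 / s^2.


N = 10000 / 4.1^2 = 10000 / 16.81 = 594.884 ≈ 595 trees/ha

595 trees/ha


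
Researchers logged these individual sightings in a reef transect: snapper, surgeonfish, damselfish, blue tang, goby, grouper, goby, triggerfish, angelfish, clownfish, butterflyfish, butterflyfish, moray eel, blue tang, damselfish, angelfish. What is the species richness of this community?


Total individuals logged = 16
Distinct species (count of individuals): snapper (1), surgeonfish (1), damselfish (2), blue tang (2), goby (2), grouper (1), triggerfish (1), angelfish (2), clownfish (1), butterflyfish (2), moray eel (1)
Species richness = number of distinct species = 11

11


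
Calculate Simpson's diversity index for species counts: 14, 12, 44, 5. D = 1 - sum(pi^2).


Total N = 14 + 12 + 44 + 5 = 75
Per-species terms:
  p = 14/75 = 0.186667; p^2 = 0.186667^2 = 0.034845
  p = 12/75 = 0.160000; p^2 = 0.160000^2 = 0.025600
  p = 44/75 = 0.586667; p^2 = 0.586667^2 = 0.344178
  p = 5/75 = 0.066667; p^2 = 0.066667^2 = 0.004444
sum(p^2) = 0.034845 + 0.025600 + 0.344178 + 0.004444 = 0.409067
D = 1 - 0.409067 = 0.590933 ≈ 0.5909

0.5909


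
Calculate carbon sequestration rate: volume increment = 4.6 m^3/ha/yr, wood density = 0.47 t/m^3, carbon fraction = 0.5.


C = 4.6 * 0.47 * 0.5 = 1.081 ≈ 1.08 t C/ha/yr

1.08 t C/ha/yr


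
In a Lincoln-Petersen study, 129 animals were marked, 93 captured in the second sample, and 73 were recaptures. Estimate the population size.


N = M * C / R = 129 * 93 / 73 = 11997 / 73 = 164.34 ≈ 164

164 individuals


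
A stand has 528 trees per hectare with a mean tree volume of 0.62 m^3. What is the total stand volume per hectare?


V_stand = 528 * 0.62 = 327.36 ≈ 327.4 m^3/ha

327.4 m^3/ha


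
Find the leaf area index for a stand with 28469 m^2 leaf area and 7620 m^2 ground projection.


LAI = 28469 / 7620 = 3.7361 ≈ 3.74

3.74


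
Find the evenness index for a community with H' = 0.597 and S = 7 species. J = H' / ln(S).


ln(7) = 1.94591
J = H' / ln(S) = 0.597 / 1.94591 = 0.306797 ≈ 0.3068

0.3068


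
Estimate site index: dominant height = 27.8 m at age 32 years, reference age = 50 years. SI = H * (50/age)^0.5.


50/32 = 1.56250
(1.56250)^0.5 = 1.25000
SI = 27.8 * 1.25000 = 34.7500 ≈ 34.8 m

34.8 m


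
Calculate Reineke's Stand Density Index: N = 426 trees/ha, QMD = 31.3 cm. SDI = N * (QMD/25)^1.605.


QMD/25 = 31.3/25 = 1.252
(1.252)^1.605 = exp(1.605 * ln(1.252)) = exp(1.605 * 0.224742) = exp(0.360711) = 1.43435
SDI = 426 * 1.43435 = 611.033 ≈ 611

611


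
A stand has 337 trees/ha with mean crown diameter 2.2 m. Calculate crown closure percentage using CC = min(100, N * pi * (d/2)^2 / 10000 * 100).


(d/2)^2 = (2.2/2)^2 = 1.1^2 = 1.21
Crown area = 3.141593 * 1.21 = 3.80133 m^2
N * area / 10000 * 100 = 337 * 3.80133 / 10000 * 100 = 12.8105
CC = min(100, 12.8105) = 12.8105 ≈ 12.8%

12.8%


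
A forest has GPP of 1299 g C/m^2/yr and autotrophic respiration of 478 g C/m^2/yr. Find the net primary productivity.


NPP = GPP - Ra = 1299 - 478 = 821 g C/m^2/yr

821 g C/m^2/yr


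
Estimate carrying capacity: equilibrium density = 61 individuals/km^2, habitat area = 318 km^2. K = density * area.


K = 61 * 318 = 19398 individuals

19398 individuals


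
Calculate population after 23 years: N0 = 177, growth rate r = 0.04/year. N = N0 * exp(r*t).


r*t = 0.04 * 23 = 0.92
exp(0.92) = 2.50929
N = 177 * 2.50929 = 444.144 ≈ 444

444


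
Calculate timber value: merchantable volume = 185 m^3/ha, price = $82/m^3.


Value = 185 * 82 = $15170/ha

$15170/ha


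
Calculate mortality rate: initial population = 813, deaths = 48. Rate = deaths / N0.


Mortality rate = 48 / 813 = 0.059041 ≈ 0.0590

0.0590


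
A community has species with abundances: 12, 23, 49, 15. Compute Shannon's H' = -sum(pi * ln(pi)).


Total N = 12 + 23 + 49 + 15 = 99
Per-species terms:
  p = 12/99 = 0.121212; ln(p) = -2.110214; p*ln(p) = 0.121212 * (-2.110214) = -0.255783
  p = 23/99 = 0.232323; ln(p) = -1.459627; p*ln(p) = 0.232323 * (-1.459627) = -0.339105
  p = 49/99 = 0.494949; ln(p) = -0.703301; p*ln(p) = 0.494949 * (-0.703301) = -0.348098
  p = 15/99 = 0.151515; ln(p) = -1.887071; p*ln(p) = 0.151515 * (-1.887071) = -0.285920
sum(p*ln(p)) = (-0.255783) + (-0.339105) + (-0.348098) + (-0.285920) = -1.228906
H' = -(-1.228906) = 1.228906 ≈ 1.2289

1.2289


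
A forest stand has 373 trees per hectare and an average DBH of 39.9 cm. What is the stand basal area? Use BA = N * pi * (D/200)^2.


(D/200)^2 = (39.9/200)^2 = 0.1995^2 = 0.03980025
Individual BA = 3.141593 * 0.03980025 = 0.125036 m^2
Stand BA = 373 * 0.125036 = 46.6384 ≈ 46.64 m^2/ha

46.64 m^2/ha


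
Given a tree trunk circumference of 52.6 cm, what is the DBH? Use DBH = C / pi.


DBH = C / pi = 52.6 / 3.141593 = 16.7431 ≈ 16.74 cm

16.74 cm


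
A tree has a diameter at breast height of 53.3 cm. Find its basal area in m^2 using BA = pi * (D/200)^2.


D/200 = 53.3/200 = 0.2665 m
(D/200)^2 = 0.2665^2 = 0.07102225
BA = 3.141593 * 0.07102225 = 0.223123 ≈ 0.2231 m^2

0.2231 m^2


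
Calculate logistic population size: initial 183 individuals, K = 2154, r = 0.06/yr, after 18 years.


(K - N0)/N0 = (2154 - 183)/183 = 1971/183 = 10.7705
r*t = 0.06 * 18 = 1.08; exp(-1.08) = 0.339596
10.7705 * 0.339596 = 3.65762
1 + 3.65762 = 4.65762
N = 2154 / 4.65762 = 462.468 ≈ 462

462


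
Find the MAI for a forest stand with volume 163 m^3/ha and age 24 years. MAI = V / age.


MAI = 163 / 24 = 6.7917 ≈ 6.79 m^3/ha/yr

6.79 m^3/ha/yr


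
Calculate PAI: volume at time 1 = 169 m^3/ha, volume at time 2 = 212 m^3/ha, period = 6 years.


PAI = (V2 - V1) / period = (212 - 169) / 6 = 43 / 6 = 7.1667 ≈ 7.17 m^3/ha/yr

7.17 m^3/ha/yr


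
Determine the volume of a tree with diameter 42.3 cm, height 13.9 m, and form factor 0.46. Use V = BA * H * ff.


(D/200)^2 = (42.3/200)^2 = 0.2115^2 = 0.04473225
BA = 3.141593 * 0.04473225 = 0.140531 m^2
V = 0.140531 * 13.9 * 0.46 = 0.898555 ≈ 0.899 m^3

0.899 m^3


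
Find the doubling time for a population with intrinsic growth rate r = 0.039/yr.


td = ln(2) / 0.039 = 0.693147 / 0.039 = 17.7730 ≈ 17.8 years

17.8 years


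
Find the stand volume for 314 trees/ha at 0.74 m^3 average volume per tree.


V_stand = 314 * 0.74 = 232.36 ≈ 232.4 m^3/ha

232.4 m^3/ha


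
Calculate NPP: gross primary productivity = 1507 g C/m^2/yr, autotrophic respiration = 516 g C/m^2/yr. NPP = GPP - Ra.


NPP = GPP - Ra = 1507 - 516 = 991 g C/m^2/yr

991 g C/m^2/yr


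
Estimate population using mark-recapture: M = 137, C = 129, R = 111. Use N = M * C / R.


N = M * C / R = 137 * 129 / 111 = 17673 / 111 = 159.22 ≈ 159

159 individuals


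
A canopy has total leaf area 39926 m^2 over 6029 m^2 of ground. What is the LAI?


LAI = 39926 / 6029 = 6.6223 ≈ 6.62

6.62
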